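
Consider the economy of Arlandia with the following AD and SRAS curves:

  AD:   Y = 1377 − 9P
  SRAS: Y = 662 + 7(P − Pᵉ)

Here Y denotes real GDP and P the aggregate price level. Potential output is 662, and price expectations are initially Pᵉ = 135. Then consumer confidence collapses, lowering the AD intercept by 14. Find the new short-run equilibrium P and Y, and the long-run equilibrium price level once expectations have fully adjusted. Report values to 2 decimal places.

AD shifts left: new AD is Y = 1363 − 9P. With Pᵉ = 135, SRAS is Y = 7P − 283.
Short run: 1363 − 9P = 7P − 283 gives 1646 = 16P, so P = 102.88 and Y = 1363 − 9P = 437.13.
Y = 437.13 is below potential 662; expectations adjust and SRAS shifts right until Y = 662.
Long run: on the new AD curve, 662 = 1363 − 9P gives P = 77.89.

Short run: P = 102.88, Y = 437.13. Long run: P = 77.89.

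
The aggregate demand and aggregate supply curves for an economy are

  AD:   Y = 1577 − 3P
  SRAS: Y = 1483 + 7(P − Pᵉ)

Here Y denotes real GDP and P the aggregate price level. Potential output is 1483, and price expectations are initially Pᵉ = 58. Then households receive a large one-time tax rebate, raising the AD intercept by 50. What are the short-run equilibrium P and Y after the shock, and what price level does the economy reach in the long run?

AD shifts right: new AD is Y = 1627 − 3P. With Pᵉ = 58, SRAS is Y = 1077 + 7P.
Short run: 1627 − 3P = 1077 + 7P gives 550 = 10P, so P = 55 and Y = 1627 − 3·55 = 1462.
Y = 1462 is below potential 1483; expectations adjust and SRAS shifts right until Y = 1483.
Long run: on the new AD curve, 1483 = 1627 − 3P gives P = 48.

Short run: P = 55, Y = 1462. Long run: P = 48.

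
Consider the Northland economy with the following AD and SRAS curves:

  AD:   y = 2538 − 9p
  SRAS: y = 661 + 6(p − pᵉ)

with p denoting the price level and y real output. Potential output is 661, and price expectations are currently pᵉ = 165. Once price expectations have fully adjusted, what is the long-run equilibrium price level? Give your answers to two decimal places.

Long-run p = 208.56

Short run: with pᵉ = 165, SRAS is y = 6p − 329. Setting AD = SRAS gives 2867 = 15p, so p = 191.13 and y = 2538 − 9p = 817.80.
Output 817.80 is above potential 661, so over time expected prices rise and SRAS shifts left until y returns to 661.
Long run: y = 661 on the AD curve gives 661 = 2538 − 9p, so p = 208.56.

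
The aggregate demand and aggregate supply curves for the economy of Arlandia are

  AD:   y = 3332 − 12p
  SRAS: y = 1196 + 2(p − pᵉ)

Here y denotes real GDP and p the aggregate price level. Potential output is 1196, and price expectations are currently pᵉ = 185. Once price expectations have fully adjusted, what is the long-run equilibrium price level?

Short run: with pᵉ = 185, SRAS is y = 826 + 2p. Setting AD = SRAS gives 2506 = 14p, so p = 179 and y = 3332 − 12·179 = 1184.
Output 1184 is below potential 1196, so over time expected prices fall and SRAS shifts right until y returns to 1196.
Long run: y = 1196 on the AD curve gives 1196 = 3332 − 12p, so p = 178.

Long-run p = 178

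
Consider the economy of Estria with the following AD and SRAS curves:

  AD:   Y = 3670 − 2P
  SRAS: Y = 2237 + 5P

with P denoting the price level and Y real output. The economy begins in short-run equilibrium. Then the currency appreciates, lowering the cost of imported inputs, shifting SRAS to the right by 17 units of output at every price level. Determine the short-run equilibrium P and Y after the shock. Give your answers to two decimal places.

P = 202.29, Y = 3265.43

This is a positive supply shock: SRAS shifts right.
New SRAS: Y = 2254 + 5P.
Set AD = SRAS: 3670 − 2P = 2254 + 5P, so 1416 = 7P and P = 202.29.
Substituting into AD, Y = 3265.43.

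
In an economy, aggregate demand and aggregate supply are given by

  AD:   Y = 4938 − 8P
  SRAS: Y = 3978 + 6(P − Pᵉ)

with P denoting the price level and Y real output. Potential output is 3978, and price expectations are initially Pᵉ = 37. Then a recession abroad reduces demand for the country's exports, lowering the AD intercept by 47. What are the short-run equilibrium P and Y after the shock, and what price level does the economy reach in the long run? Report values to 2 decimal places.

Short run: P = 81.07, Y = 4242.43. Long run: P = 114.13.

AD shifts left: new AD is Y = 4891 − 8P. With Pᵉ = 37, SRAS is Y = 3756 + 6P.
Short run: 4891 − 8P = 3756 + 6P gives 1135 = 14P, so P = 81.07 and Y = 4891 − 8P = 4242.43.
Y = 4242.43 is above potential 3978; expectations adjust and SRAS shifts left until Y = 3978.
Long run: on the new AD curve, 3978 = 4891 − 8P gives P = 114.13.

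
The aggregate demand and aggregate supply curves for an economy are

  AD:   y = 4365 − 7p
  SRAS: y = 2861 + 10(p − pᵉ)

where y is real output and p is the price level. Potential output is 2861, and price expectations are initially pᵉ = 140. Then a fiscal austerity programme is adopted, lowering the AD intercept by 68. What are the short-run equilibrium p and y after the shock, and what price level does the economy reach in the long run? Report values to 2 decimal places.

AD shifts left: new AD is y = 4297 − 7p. With pᵉ = 140, SRAS is y = 1461 + 10p.
Short run: 4297 − 7p = 1461 + 10p gives 2836 = 17p, so p = 166.82 and y = 4297 − 7p = 3129.24.
y = 3129.24 is above potential 2861; expectations adjust and SRAS shifts left until y = 2861.
Long run: on the new AD curve, 2861 = 4297 − 7p gives p = 205.14.

Short run: p = 166.82, y = 3129.24. Long run: p = 205.14.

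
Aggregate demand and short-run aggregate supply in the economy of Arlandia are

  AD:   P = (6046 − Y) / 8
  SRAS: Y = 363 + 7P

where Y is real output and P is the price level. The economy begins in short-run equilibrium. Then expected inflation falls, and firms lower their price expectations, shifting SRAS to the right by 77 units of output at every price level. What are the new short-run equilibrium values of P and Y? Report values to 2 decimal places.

This is a positive supply shock: SRAS shifts right.
New SRAS: Y = 440 + 7P.
Set AD = SRAS: 6046 − 8P = 440 + 7P, so 5606 = 15P and P = 373.73.
Substituting into AD, Y = 3056.13.

P = 373.73, Y = 3056.13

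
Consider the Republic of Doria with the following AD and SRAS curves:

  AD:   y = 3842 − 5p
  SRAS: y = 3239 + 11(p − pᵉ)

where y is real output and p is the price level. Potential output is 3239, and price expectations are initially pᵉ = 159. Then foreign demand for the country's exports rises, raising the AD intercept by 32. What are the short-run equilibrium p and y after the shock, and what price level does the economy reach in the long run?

AD shifts right: new AD is y = 3874 − 5p. With pᵉ = 159, SRAS is y = 1490 + 11p.
Short run: 3874 − 5p = 1490 + 11p gives 2384 = 16p, so p = 149 and y = 3874 − 5·149 = 3129.
y = 3129 is below potential 3239; expectations adjust and SRAS shifts right until y = 3239.
Long run: on the new AD curve, 3239 = 3874 − 5p gives p = 127.

Short run: p = 149, y = 3129. Long run: p = 127.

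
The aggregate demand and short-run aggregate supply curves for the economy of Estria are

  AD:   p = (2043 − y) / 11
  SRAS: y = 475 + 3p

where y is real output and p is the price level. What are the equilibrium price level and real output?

Rearrange AD to y = 2043 − 11p.
Set AD = SRAS: 2043 − 11p = 475 + 3p, so 1568 = 14p and p = 112.
Then y = 2043 − 11·112 = 811.

p = 112, y = 811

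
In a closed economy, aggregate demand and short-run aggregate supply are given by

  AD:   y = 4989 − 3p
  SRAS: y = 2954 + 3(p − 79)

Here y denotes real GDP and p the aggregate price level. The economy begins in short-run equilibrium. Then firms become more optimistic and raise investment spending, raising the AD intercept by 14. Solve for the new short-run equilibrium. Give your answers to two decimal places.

This is a positive demand shock: AD shifts right.
New AD: y = 5003 − 3p.
SRAS can be written y = 2717 + 3p.
Set AD = SRAS: 5003 − 3p = 2717 + 3p, so 2286 = 6p and p = 381.00.
Substituting into AD, y = 3860.00.

p = 381.00, y = 3860.00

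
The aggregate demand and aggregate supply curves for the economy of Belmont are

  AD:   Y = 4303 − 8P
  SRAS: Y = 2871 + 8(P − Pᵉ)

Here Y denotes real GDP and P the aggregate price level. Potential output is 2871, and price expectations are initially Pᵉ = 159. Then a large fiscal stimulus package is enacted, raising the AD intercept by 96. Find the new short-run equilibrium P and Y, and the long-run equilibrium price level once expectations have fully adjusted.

AD shifts right: new AD is Y = 4399 − 8P. With Pᵉ = 159, SRAS is Y = 1599 + 8P.
Short run: 4399 − 8P = 1599 + 8P gives 2800 = 16P, so P = 175 and Y = 4399 − 8·175 = 2999.
Y = 2999 is above potential 2871; expectations adjust and SRAS shifts left until Y = 2871.
Long run: on the new AD curve, 2871 = 4399 − 8P gives P = 191.

Short run: P = 175, Y = 2999. Long run: P = 191.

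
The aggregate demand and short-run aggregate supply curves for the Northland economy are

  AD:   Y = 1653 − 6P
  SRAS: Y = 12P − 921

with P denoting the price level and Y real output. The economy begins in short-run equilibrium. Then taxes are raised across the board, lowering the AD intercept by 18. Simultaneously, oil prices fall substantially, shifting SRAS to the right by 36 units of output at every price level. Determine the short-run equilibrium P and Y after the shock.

P = 140, Y = 795

After both shocks: AD is Y = 1635 − 6P and SRAS is Y = 12P − 885.
Setting them equal: 2520 = 18P, so P = 140.
Y = 1635 − 6·140 = 795.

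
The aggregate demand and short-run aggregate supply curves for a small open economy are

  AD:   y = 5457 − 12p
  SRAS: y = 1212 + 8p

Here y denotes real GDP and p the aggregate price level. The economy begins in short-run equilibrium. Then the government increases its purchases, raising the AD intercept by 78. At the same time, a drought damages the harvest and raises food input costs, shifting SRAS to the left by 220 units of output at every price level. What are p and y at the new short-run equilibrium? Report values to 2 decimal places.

p = 227.15, y = 2809.20

After both shocks: AD is y = 5535 − 12p and SRAS is y = 992 + 8p.
Setting them equal: 4543 = 20p, so p = 227.15.
Substituting into AD, y = 2809.20.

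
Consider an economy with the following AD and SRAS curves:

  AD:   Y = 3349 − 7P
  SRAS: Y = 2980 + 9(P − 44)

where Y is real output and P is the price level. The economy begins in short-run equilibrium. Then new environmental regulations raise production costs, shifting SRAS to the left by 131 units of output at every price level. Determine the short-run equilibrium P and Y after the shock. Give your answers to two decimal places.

This is a negative supply shock: SRAS shifts left.
New SRAS: Y = 2453 + 9P.
Set AD = SRAS: 3349 − 7P = 2453 + 9P, so 896 = 16P and P = 56.00.
Substituting into AD, Y = 2957.00.

P = 56.00, Y = 2957.00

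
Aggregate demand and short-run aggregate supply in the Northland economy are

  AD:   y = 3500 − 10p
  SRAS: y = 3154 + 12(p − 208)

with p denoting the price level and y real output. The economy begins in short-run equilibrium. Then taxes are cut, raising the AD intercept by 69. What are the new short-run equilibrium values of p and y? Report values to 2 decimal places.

This is a positive demand shock: AD shifts right.
New AD: y = 3569 − 10p.
SRAS can be written y = 658 + 12p.
Set AD = SRAS: 3569 − 10p = 658 + 12p, so 2911 = 22p and p = 132.32.
Substituting into AD, y = 2245.82.

p = 132.32, y = 2245.82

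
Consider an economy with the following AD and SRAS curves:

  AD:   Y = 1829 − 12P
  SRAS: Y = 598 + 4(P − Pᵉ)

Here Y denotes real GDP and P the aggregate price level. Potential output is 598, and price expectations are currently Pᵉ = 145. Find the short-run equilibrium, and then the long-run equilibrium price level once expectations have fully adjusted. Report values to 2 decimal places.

Short run: with Pᵉ = 145, SRAS is Y = 18 + 4P. Setting AD = SRAS gives 1811 = 16P, so P = 113.19 and Y = 1829 − 12P = 470.75.
Output 470.75 is below potential 598, so over time expected prices fall and SRAS shifts right until Y returns to 598.
Long run: Y = 598 on the AD curve gives 598 = 1829 − 12P, so P = 102.58.

Short run: P = 113.19, Y = 470.75. Long run: P = 102.58.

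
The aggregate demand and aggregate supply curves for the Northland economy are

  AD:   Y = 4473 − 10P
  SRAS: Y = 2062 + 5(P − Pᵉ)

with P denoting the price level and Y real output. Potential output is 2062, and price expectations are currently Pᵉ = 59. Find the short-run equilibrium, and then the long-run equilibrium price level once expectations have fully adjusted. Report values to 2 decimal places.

Short run: P = 180.40, Y = 2669.00. Long run: P = 241.10.

Short run: with Pᵉ = 59, SRAS is Y = 1767 + 5P. Setting AD = SRAS gives 2706 = 15P, so P = 180.40 and Y = 4473 − 10P = 2669.00.
Output 2669.00 is above potential 2062, so over time expected prices rise and SRAS shifts left until Y returns to 2062.
Long run: Y = 2062 on the AD curve gives 2062 = 4473 − 10P, so P = 241.10.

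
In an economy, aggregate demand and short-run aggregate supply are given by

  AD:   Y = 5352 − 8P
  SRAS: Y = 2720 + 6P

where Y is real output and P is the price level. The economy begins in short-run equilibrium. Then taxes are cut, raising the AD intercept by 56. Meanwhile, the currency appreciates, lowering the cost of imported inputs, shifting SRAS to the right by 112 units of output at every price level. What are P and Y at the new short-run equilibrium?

P = 184, Y = 3936

After both shocks: AD is Y = 5408 − 8P and SRAS is Y = 2832 + 6P.
Setting them equal: 2576 = 14P, so P = 184.
Y = 5408 − 8·184 = 3936.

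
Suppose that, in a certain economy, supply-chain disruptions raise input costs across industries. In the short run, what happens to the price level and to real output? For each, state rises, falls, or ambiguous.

This is an adverse supply shock: SRAS shifts left.
Moving along the downward-sloping AD curve, P rises and Y falls.

Price level: rises; output: falls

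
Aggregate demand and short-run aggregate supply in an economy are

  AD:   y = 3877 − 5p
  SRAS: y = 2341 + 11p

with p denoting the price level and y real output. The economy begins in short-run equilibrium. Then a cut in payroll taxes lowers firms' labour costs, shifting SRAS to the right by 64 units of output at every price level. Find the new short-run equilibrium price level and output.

p = 92, y = 3417

This is a positive supply shock: SRAS shifts right.
New SRAS: y = 2405 + 11p.
Set AD = SRAS: 3877 − 5p = 2405 + 11p, so 1472 = 16p and p = 92.
y = 3877 − 5·92 = 3417.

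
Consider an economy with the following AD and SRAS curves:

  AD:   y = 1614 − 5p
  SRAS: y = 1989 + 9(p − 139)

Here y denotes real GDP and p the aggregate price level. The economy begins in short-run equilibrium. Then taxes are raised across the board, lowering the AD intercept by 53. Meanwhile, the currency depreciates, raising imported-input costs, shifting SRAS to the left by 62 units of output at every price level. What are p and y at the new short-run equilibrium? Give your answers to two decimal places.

p = 63.21, y = 1244.93

After both shocks: AD is y = 1561 − 5p and SRAS is y = 676 + 9p.
Setting them equal: 885 = 14p, so p = 63.21.
Substituting into AD, y = 1244.93.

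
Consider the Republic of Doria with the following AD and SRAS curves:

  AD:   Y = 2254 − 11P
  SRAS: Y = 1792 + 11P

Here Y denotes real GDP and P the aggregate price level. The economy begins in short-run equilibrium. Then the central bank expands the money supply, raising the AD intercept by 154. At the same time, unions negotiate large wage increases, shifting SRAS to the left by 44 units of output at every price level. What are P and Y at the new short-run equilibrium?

After both shocks: AD is Y = 2408 − 11P and SRAS is Y = 1748 + 11P.
Setting them equal: 660 = 22P, so P = 30.
Y = 2408 − 11·30 = 2078.

P = 30, Y = 2078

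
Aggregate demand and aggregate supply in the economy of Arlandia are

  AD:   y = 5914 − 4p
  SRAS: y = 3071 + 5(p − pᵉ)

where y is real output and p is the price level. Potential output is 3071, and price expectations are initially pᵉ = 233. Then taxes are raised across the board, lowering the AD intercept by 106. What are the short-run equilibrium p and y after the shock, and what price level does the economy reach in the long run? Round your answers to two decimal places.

Short run: p = 433.56, y = 4073.78. Long run: p = 684.25.

AD shifts left: new AD is y = 5808 − 4p. With pᵉ = 233, SRAS is y = 1906 + 5p.
Short run: 5808 − 4p = 1906 + 5p gives 3902 = 9p, so p = 433.56 and y = 5808 − 4p = 4073.78.
y = 4073.78 is above potential 3071; expectations adjust and SRAS shifts left until y = 3071.
Long run: on the new AD curve, 3071 = 5808 − 4p gives p = 684.25.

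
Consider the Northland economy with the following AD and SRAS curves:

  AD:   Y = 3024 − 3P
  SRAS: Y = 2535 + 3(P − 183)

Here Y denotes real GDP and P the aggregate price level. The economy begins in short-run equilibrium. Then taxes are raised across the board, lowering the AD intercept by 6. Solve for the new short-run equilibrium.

P = 172, Y = 2502

This is a negative demand shock: AD shifts left.
New AD: Y = 3018 − 3P.
SRAS can be written Y = 1986 + 3P.
Set AD = SRAS: 3018 − 3P = 1986 + 3P, so 1032 = 6P and P = 172.
Y = 3018 − 3·172 = 2502.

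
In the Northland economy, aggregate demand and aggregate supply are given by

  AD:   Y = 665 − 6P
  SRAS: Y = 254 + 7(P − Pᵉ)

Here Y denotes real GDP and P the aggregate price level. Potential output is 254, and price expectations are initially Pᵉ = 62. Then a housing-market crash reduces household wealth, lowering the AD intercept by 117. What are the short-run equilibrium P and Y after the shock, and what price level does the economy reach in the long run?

AD shifts left: new AD is Y = 548 − 6P. With Pᵉ = 62, SRAS is Y = 7P − 180.
Short run: 548 − 6P = 7P − 180 gives 728 = 13P, so P = 56 and Y = 548 − 6·56 = 212.
Y = 212 is below potential 254; expectations adjust and SRAS shifts right until Y = 254.
Long run: on the new AD curve, 254 = 548 − 6P gives P = 49.

Short run: P = 56, Y = 212. Long run: P = 49.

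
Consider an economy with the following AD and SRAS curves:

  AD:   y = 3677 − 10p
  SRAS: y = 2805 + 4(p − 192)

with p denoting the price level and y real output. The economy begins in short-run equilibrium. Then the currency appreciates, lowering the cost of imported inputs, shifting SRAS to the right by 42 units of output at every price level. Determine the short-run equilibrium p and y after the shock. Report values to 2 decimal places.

This is a positive supply shock: SRAS shifts right.
New SRAS: y = 2079 + 4p.
Set AD = SRAS: 3677 − 10p = 2079 + 4p, so 1598 = 14p and p = 114.14.
Substituting into AD, y = 2535.57.

p = 114.14, y = 2535.57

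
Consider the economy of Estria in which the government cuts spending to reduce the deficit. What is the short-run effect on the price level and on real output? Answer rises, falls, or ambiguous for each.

Price level: falls; output: falls

This is a negative demand shock: AD shifts left.
Moving along the upward-sloping SRAS curve, P falls and Y falls.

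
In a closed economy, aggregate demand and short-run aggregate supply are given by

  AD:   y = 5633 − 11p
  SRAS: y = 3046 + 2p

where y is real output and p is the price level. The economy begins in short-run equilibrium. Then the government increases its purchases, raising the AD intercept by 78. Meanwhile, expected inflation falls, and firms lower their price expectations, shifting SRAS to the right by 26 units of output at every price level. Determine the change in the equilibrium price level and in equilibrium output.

Δp = +4, Δy = +34

After both shocks: AD is y = 5711 − 11p and SRAS is y = 3072 + 2p.
Setting them equal: 2639 = 13p, so p = 203.
y = 5711 − 11·203 = 3478.
Initially p = 199, y = 3444, so Δp = +4 and Δy = +34.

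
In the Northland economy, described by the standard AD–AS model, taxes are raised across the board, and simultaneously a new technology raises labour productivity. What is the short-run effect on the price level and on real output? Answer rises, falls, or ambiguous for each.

The first event is a negative demand shock: AD shifts left, which by itself pushes P down and Y down.
The second is a favourable supply shock: SRAS shifts right, which by itself pushes P down and Y up.
Both shocks push P down, so P falls. The two shocks push Y in opposite directions, so the effect on Y is ambiguous.

Price level: falls; output: ambiguous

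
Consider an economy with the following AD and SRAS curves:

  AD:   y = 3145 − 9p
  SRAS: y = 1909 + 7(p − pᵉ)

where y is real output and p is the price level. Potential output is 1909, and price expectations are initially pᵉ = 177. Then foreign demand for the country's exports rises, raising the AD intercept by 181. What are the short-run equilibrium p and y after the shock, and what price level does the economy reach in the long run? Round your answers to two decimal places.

AD shifts right: new AD is y = 3326 − 9p. With pᵉ = 177, SRAS is y = 670 + 7p.
Short run: 3326 − 9p = 670 + 7p gives 2656 = 16p, so p = 166.00 and y = 3326 − 9p = 1832.00.
y = 1832.00 is below potential 1909; expectations adjust and SRAS shifts right until y = 1909.
Long run: on the new AD curve, 1909 = 3326 − 9p gives p = 157.44.

Short run: p = 166.00, y = 1832.00. Long run: p = 157.44.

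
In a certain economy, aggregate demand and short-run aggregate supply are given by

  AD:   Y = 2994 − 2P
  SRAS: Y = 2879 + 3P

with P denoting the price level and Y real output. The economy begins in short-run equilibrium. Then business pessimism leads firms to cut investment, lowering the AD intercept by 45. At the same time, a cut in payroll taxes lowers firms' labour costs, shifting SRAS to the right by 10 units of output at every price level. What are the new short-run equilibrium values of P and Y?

P = 12, Y = 2925

After both shocks: AD is Y = 2949 − 2P and SRAS is Y = 2889 + 3P.
Setting them equal: 60 = 5P, so P = 12.
Y = 2949 − 2·12 = 2925.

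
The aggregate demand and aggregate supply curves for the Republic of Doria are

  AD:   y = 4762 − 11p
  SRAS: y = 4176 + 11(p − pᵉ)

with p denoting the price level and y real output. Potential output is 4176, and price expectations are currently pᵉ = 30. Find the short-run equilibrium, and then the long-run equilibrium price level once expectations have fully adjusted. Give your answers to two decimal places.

Short run: p = 41.64, y = 4304.00. Long run: p = 53.27.

Short run: with pᵉ = 30, SRAS is y = 3846 + 11p. Setting AD = SRAS gives 916 = 22p, so p = 41.64 and y = 4762 − 11p = 4304.00.
Output 4304.00 is above potential 4176, so over time expected prices rise and SRAS shifts left until y returns to 4176.
Long run: y = 4176 on the AD curve gives 4176 = 4762 − 11p, so p = 53.27.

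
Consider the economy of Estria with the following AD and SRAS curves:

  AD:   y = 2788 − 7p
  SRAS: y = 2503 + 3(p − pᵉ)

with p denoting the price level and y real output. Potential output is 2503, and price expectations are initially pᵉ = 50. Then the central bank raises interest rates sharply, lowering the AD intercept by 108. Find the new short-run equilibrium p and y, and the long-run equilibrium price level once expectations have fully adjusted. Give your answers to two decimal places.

Short run: p = 32.70, y = 2451.10. Long run: p = 25.29.

AD shifts left: new AD is y = 2680 − 7p. With pᵉ = 50, SRAS is y = 2353 + 3p.
Short run: 2680 − 7p = 2353 + 3p gives 327 = 10p, so p = 32.70 and y = 2680 − 7p = 2451.10.
y = 2451.10 is below potential 2503; expectations adjust and SRAS shifts right until y = 2503.
Long run: on the new AD curve, 2503 = 2680 − 7p gives p = 25.29.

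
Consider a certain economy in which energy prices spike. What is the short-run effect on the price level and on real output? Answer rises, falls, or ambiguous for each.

This is an adverse supply shock: SRAS shifts left.
Moving along the downward-sloping AD curve, P rises and Y falls.

Price level: rises; output: falls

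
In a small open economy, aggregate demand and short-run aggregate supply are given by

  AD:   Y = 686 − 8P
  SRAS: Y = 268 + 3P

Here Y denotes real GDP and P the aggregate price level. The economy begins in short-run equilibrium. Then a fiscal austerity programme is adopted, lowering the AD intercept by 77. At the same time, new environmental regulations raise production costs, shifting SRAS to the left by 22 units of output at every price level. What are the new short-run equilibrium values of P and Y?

After both shocks: AD is Y = 609 − 8P and SRAS is Y = 246 + 3P.
Setting them equal: 363 = 11P, so P = 33.
Y = 609 − 8·33 = 345.

P = 33, Y = 345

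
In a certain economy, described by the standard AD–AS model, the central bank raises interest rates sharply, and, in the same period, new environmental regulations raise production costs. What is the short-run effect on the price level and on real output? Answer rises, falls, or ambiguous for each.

Price level: ambiguous; output: falls

The first event is a negative demand shock: AD shifts left, which by itself pushes P down and Y down.
The second is an adverse supply shock: SRAS shifts left, which by itself pushes P up and Y down.
The two shocks push P in opposite directions, so the effect on P is ambiguous. Both shocks push Y down, so Y falls.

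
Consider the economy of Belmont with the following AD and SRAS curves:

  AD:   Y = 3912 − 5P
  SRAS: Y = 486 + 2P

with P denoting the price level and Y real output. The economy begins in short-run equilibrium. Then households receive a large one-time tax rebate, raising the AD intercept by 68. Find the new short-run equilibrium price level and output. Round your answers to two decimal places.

This is a positive demand shock: AD shifts right.
New AD: Y = 3980 − 5P.
Set AD = SRAS: 3980 − 5P = 486 + 2P, so 3494 = 7P and P = 499.14.
Substituting into AD, Y = 1484.29.

P = 499.14, Y = 1484.29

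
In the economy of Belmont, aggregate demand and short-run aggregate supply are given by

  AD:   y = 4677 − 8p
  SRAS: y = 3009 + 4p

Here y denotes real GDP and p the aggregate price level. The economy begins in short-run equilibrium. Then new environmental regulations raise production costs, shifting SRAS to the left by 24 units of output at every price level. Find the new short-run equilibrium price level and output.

This is a negative supply shock: SRAS shifts left.
New SRAS: y = 2985 + 4p.
Set AD = SRAS: 4677 − 8p = 2985 + 4p, so 1692 = 12p and p = 141.
y = 4677 − 8·141 = 3549.

p = 141, y = 3549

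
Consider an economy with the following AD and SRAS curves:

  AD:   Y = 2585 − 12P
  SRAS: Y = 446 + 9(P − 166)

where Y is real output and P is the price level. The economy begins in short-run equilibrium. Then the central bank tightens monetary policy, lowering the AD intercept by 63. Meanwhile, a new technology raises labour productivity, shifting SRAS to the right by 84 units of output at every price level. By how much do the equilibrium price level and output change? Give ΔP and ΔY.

After both shocks: AD is Y = 2522 − 12P and SRAS is Y = 9P − 964.
Setting them equal: 3486 = 21P, so P = 166.
Y = 2522 − 12·166 = 530.
Initially P = 173, Y = 509, so ΔP = -7 and ΔY = +21.

ΔP = -7, ΔY = +21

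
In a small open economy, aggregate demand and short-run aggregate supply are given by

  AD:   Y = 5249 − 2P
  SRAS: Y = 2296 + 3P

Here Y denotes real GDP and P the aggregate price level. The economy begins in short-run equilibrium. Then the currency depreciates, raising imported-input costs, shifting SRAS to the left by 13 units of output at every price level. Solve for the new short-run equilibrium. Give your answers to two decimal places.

This is a negative supply shock: SRAS shifts left.
New SRAS: Y = 2283 + 3P.
Set AD = SRAS: 5249 − 2P = 2283 + 3P, so 2966 = 5P and P = 593.20.
Substituting into AD, Y = 4062.60.

P = 593.20, Y = 4062.60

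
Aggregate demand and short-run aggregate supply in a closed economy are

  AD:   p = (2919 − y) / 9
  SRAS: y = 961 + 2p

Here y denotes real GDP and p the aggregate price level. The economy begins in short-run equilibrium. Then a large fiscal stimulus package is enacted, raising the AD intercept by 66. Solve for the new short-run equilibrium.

This is a positive demand shock: AD shifts right.
New AD: y = 2985 − 9p.
Set AD = SRAS: 2985 − 9p = 961 + 2p, so 2024 = 11p and p = 184.
y = 2985 − 9·184 = 1329.

p = 184, y = 1329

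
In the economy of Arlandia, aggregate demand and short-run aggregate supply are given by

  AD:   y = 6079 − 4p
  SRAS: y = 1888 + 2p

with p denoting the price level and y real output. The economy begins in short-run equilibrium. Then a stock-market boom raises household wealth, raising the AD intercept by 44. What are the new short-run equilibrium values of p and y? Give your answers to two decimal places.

This is a positive demand shock: AD shifts right.
New AD: y = 6123 − 4p.
Set AD = SRAS: 6123 − 4p = 1888 + 2p, so 4235 = 6p and p = 705.83.
Substituting into AD, y = 3299.67.

p = 705.83, y = 3299.67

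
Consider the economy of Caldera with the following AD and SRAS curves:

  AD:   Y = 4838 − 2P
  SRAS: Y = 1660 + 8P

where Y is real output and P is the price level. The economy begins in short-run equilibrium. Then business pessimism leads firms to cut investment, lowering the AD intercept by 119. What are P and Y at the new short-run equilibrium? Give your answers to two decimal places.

P = 305.90, Y = 4107.20

This is a negative demand shock: AD shifts left.
New AD: Y = 4719 − 2P.
Set AD = SRAS: 4719 − 2P = 1660 + 8P, so 3059 = 10P and P = 305.90.
Substituting into AD, Y = 4107.20.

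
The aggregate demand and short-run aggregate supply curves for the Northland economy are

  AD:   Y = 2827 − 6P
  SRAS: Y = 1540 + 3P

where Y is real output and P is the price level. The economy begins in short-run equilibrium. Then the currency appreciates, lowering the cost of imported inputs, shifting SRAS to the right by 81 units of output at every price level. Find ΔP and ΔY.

This is a positive supply shock: SRAS shifts right.
New SRAS: Y = 1621 + 3P.
Set AD = SRAS: 2827 − 6P = 1621 + 3P, so 1206 = 9P and P = 134.
Y = 2827 − 6·134 = 2023.
Initially P = 143, Y = 1969, so ΔP = -9 and ΔY = +54.

ΔP = -9, ΔY = +54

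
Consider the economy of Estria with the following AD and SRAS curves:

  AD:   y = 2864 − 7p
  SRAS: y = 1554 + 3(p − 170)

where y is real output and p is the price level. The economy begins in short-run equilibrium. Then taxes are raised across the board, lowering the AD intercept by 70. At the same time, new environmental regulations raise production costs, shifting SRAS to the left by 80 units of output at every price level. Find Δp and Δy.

After both shocks: AD is y = 2794 − 7p and SRAS is y = 964 + 3p.
Setting them equal: 1830 = 10p, so p = 183.
y = 2794 − 7·183 = 1513.
Initially p = 182, y = 1590, so Δp = +1 and Δy = -77.

Δp = +1, Δy = -77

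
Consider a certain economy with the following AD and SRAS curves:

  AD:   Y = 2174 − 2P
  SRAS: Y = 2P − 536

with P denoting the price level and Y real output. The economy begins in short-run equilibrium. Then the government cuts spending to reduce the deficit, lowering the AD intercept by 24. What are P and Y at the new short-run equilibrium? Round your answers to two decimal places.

This is a negative demand shock: AD shifts left.
New AD: Y = 2150 − 2P.
Set AD = SRAS: 2150 − 2P = 2P − 536, so 2686 = 4P and P = 671.50.
Substituting into AD, Y = 807.00.

P = 671.50, Y = 807.00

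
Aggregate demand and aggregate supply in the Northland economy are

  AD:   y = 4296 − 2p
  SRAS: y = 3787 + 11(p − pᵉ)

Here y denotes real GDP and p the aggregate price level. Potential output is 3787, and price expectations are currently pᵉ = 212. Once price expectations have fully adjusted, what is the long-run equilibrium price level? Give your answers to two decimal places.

Long-run p = 254.50

Short run: with pᵉ = 212, SRAS is y = 1455 + 11p. Setting AD = SRAS gives 2841 = 13p, so p = 218.54 and y = 4296 − 2p = 3858.92.
Output 3858.92 is above potential 3787, so over time expected prices rise and SRAS shifts left until y returns to 3787.
Long run: y = 3787 on the AD curve gives 3787 = 4296 − 2p, so p = 254.50.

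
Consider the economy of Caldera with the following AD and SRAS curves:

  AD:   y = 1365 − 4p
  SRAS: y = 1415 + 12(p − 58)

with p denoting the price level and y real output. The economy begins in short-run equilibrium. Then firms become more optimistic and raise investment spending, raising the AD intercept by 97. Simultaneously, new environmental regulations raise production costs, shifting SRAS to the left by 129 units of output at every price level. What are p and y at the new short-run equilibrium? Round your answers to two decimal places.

p = 54.50, y = 1244.00

After both shocks: AD is y = 1462 − 4p and SRAS is y = 590 + 12p.
Setting them equal: 872 = 16p, so p = 54.50.
Substituting into AD, y = 1244.00.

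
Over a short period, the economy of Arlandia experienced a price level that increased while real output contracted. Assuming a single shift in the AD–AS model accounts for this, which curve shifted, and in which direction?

P rose and Y fell. An AD shift moves P and Y in the same direction; an SRAS shift moves them in opposite directions.
Here P and Y moved in opposite directions, so the SRAS curve shifted.
Since Y fell, SRAS shifted left.

SRAS shifted left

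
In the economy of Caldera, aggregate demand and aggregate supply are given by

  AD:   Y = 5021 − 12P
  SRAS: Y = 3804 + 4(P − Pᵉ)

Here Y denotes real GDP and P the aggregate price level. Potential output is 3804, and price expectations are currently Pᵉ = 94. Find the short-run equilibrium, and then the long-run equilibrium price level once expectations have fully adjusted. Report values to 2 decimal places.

Short run: with Pᵉ = 94, SRAS is Y = 3428 + 4P. Setting AD = SRAS gives 1593 = 16P, so P = 99.56 and Y = 5021 − 12P = 3826.25.
Output 3826.25 is above potential 3804, so over time expected prices rise and SRAS shifts left until Y returns to 3804.
Long run: Y = 3804 on the AD curve gives 3804 = 5021 − 12P, so P = 101.42.

Short run: P = 99.56, Y = 3826.25. Long run: P = 101.42.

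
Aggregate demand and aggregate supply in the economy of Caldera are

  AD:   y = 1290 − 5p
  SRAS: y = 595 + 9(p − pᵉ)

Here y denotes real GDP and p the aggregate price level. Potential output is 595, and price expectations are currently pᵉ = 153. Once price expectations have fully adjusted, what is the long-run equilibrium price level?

Long-run p = 139

Short run: with pᵉ = 153, SRAS is y = 9p − 782. Setting AD = SRAS gives 2072 = 14p, so p = 148 and y = 1290 − 5·148 = 550.
Output 550 is below potential 595, so over time expected prices fall and SRAS shifts right until y returns to 595.
Long run: y = 595 on the AD curve gives 595 = 1290 − 5p, so p = 139.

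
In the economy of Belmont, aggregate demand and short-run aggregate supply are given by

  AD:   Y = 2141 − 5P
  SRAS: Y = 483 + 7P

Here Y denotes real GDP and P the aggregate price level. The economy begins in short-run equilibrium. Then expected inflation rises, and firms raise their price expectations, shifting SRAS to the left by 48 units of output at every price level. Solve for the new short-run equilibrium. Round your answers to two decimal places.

P = 142.17, Y = 1430.17

This is a negative supply shock: SRAS shifts left.
New SRAS: Y = 435 + 7P.
Set AD = SRAS: 2141 − 5P = 435 + 7P, so 1706 = 12P and P = 142.17.
Substituting into AD, Y = 1430.17.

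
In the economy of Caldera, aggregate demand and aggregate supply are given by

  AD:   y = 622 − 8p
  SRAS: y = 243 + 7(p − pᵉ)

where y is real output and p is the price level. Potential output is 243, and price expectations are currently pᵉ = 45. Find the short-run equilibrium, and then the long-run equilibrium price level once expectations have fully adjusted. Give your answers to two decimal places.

Short run: p = 46.27, y = 251.87. Long run: p = 47.38.

Short run: with pᵉ = 45, SRAS is y = 7p − 72. Setting AD = SRAS gives 694 = 15p, so p = 46.27 and y = 622 − 8p = 251.87.
Output 251.87 is above potential 243, so over time expected prices rise and SRAS shifts left until y returns to 243.
Long run: y = 243 on the AD curve gives 243 = 622 − 8p, so p = 47.38.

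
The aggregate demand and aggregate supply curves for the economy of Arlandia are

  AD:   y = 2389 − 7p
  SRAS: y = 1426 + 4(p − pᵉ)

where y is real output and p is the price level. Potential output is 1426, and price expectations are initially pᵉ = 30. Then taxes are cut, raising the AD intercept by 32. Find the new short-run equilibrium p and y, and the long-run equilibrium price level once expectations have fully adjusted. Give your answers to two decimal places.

Short run: p = 101.36, y = 1711.45. Long run: p = 142.14.

AD shifts right: new AD is y = 2421 − 7p. With pᵉ = 30, SRAS is y = 1306 + 4p.
Short run: 2421 − 7p = 1306 + 4p gives 1115 = 11p, so p = 101.36 and y = 2421 − 7p = 1711.45.
y = 1711.45 is above potential 1426; expectations adjust and SRAS shifts left until y = 1426.
Long run: on the new AD curve, 1426 = 2421 − 7p gives p = 142.14.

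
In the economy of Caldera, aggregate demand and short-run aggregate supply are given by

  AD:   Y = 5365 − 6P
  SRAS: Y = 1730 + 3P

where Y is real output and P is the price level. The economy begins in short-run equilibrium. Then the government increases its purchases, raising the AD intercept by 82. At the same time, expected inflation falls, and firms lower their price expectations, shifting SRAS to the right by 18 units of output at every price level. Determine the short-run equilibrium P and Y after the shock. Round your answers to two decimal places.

After both shocks: AD is Y = 5447 − 6P and SRAS is Y = 1748 + 3P.
Setting them equal: 3699 = 9P, so P = 411.00.
Substituting into AD, Y = 2981.00.

P = 411.00, Y = 2981.00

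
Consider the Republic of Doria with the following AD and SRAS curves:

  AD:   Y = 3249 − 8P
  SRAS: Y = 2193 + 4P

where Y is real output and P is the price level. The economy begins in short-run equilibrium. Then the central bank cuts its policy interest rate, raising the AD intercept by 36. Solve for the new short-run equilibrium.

P = 91, Y = 2557

This is a positive demand shock: AD shifts right.
New AD: Y = 3285 − 8P.
Set AD = SRAS: 3285 − 8P = 2193 + 4P, so 1092 = 12P and P = 91.
Y = 3285 − 8·91 = 2557.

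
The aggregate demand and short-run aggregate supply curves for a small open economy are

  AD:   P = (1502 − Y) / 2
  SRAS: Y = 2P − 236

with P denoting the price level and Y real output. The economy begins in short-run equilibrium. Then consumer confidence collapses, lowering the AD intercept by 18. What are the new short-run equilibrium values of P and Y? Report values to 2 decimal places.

This is a negative demand shock: AD shifts left.
New AD: Y = 1484 − 2P.
Set AD = SRAS: 1484 − 2P = 2P − 236, so 1720 = 4P and P = 430.00.
Substituting into AD, Y = 624.00.

P = 430.00, Y = 624.00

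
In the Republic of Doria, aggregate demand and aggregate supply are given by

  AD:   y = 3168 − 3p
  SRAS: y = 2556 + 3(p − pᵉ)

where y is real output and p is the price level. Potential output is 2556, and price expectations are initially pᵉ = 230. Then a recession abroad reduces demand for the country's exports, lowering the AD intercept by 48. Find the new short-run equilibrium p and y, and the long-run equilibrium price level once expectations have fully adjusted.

Short run: p = 209, y = 2493. Long run: p = 188.

AD shifts left: new AD is y = 3120 − 3p. With pᵉ = 230, SRAS is y = 1866 + 3p.
Short run: 3120 − 3p = 1866 + 3p gives 1254 = 6p, so p = 209 and y = 3120 − 3·209 = 2493.
y = 2493 is below potential 2556; expectations adjust and SRAS shifts right until y = 2556.
Long run: on the new AD curve, 2556 = 3120 − 3p gives p = 188.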